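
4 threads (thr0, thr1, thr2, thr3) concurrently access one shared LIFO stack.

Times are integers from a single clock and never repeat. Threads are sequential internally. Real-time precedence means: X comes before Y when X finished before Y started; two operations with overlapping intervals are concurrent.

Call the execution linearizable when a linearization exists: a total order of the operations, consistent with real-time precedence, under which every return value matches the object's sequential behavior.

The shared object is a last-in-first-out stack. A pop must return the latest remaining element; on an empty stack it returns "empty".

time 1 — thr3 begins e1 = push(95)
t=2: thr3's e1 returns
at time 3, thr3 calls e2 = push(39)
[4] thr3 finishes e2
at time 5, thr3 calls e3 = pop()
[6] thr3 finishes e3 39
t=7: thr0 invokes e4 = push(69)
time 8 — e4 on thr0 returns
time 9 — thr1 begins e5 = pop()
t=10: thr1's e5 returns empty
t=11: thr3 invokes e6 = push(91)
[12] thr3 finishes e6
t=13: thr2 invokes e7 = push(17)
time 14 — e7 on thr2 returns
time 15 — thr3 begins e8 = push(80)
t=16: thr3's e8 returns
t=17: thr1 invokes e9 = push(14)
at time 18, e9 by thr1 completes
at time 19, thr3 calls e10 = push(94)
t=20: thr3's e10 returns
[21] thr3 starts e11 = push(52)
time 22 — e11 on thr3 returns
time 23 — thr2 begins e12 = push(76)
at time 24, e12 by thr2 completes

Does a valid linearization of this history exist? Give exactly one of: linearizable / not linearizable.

through event 9 a valid linearization exists; event 10 (e5 responding at time 10) ends that
exhaustive check: the 5 completed LIFO stack ops admit one real-time order; illegal
one such order, e1, e2, e3, e4, e5, breaks at step 5 where e5 pop() → empty is illegal

not linearizable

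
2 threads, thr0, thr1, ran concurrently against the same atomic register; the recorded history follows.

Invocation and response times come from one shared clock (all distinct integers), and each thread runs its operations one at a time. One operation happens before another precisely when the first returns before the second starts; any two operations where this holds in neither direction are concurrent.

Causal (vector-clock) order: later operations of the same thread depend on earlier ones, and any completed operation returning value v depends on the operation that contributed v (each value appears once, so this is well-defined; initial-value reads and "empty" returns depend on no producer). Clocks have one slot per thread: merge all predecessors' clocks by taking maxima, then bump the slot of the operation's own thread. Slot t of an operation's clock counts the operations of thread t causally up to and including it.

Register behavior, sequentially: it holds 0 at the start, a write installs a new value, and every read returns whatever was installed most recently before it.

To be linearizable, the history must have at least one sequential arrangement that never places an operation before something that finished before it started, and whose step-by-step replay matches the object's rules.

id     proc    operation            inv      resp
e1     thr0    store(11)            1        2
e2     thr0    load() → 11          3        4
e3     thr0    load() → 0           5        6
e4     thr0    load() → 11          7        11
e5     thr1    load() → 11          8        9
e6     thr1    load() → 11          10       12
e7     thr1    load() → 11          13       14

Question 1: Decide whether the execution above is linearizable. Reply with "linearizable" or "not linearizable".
not linearizable

already the first 6 events (up to e3's response at time 6) admit no linearization; the first 5 still do
a single order respects real time; the 3 completed atomic register operations fail replay along it
one such order, e1, e2, e3, breaks at step 3 where e3 load() → 0 is illegal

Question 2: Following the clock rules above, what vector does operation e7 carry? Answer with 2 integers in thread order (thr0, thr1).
Answer: (1, 3)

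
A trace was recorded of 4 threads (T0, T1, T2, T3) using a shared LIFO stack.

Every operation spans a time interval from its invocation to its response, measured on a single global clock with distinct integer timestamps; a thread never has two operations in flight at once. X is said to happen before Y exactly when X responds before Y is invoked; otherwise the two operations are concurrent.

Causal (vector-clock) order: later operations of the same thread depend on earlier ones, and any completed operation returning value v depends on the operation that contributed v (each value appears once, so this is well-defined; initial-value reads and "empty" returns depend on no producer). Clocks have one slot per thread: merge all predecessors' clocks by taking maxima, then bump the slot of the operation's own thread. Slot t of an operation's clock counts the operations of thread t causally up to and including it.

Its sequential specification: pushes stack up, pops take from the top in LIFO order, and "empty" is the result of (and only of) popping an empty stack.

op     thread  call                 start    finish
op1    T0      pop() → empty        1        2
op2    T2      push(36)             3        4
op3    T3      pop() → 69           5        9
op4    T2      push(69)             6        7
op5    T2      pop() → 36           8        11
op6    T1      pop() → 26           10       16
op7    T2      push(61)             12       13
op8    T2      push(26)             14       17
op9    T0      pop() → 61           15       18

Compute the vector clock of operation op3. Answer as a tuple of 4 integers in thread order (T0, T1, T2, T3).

(0, 0, 2, 1)

root op op2, invoked 3: fresh clock plus T2's own tick → (0, 0, 1, 0)
root op op1, invoked 1: fresh clock plus T0's own tick → (1, 0, 0, 0)
op4, invoked 6, takes VC(op2)=(0, 0, 1, 0) under max, adds 1 for T2 → (0, 0, 2, 0)
op3, invoked 5, takes VC(op4)=(0, 0, 2, 0) under max, adds 1 for T3 → (0, 0, 2, 1)
op5, invoked 8, takes VC(op2)=(0, 0, 1, 0), VC(op4)=(0, 0, 2, 0) under max, adds 1 for T2 → (0, 0, 3, 0)
op7, invoked 12, takes VC(op5)=(0, 0, 3, 0) under max, adds 1 for T2 → (0, 0, 4, 0)
op8, invoked 14, takes VC(op7)=(0, 0, 4, 0) under max, adds 1 for T2 → (0, 0, 5, 0)
op6, invoked 10, takes VC(op8)=(0, 0, 5, 0) under max, adds 1 for T1 → (0, 1, 5, 0)
op9, invoked 15, takes VC(op1)=(1, 0, 0, 0), VC(op7)=(0, 0, 4, 0) under max, adds 1 for T0 → (2, 0, 4, 0)
target: VC(op3) = (0, 0, 2, 1)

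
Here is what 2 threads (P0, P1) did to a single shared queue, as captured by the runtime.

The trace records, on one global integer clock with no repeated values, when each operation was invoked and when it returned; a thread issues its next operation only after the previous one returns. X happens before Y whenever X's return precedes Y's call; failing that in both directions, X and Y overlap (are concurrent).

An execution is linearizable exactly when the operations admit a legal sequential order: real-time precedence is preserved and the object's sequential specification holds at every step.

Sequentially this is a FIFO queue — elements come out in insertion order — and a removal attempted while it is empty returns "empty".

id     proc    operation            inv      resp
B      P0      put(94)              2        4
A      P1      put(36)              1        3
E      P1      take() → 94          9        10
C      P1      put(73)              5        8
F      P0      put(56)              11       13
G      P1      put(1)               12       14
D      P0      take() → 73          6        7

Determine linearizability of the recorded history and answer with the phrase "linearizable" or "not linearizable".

not linearizable

the violation lands at event 7, D's response at time 7: events 1..6 linearize, events 1..7 do not
2 orders of the 3 completed queue ops respect real time; none is legal
include/drop combinations of the 1 pending operation (C) were all tried; none helps
take A, B, D (pending dropped): step 3 already fails, because D take() → 73 cannot occur there
take B, A, D (pending dropped): step 3 already fails, because D take() → 73 cannot occur there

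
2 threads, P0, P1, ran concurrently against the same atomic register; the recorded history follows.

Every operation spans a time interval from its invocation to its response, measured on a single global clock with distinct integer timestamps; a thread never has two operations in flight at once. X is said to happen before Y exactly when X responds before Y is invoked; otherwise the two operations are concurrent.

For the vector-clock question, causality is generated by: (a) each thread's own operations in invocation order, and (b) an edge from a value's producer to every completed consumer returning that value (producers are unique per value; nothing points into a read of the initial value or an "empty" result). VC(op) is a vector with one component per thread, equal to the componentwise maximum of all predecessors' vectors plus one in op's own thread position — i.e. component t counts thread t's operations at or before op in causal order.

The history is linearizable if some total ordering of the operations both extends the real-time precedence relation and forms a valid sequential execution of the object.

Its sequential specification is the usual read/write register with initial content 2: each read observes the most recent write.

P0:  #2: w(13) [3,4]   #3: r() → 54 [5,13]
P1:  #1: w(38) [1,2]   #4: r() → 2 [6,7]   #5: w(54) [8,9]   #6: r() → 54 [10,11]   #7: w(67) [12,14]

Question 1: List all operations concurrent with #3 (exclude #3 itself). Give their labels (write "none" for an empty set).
#4, #5, #6, #7

#3 spans [5,13]: anything still running between times 5 and 13 counts as concurrent
#1 [1,2]: before
#2 [3,4]: before
#4 [6,7]: concurrent
#5 [8,9]: concurrent
#6 [10,11]: concurrent
#7 [12,14]: concurrent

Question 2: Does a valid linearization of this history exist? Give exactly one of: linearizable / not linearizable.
not linearizable

already the first 7 events (up to #4's response at time 7) admit no linearization; the first 6 still do
the completed operations (3 total) allow one real-time order; the atomic register replay rejects it
every completion of the 1 pending operation (#3) was checked; none linearizes
e.g. #1, #2, #4 (pending dropped): illegal at step 3, since #4 r() → 2 cannot apply there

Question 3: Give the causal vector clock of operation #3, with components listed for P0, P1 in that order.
(2, 3)

#1 (invocation 1): nothing precedes it; P1's component alone gives (0, 1)
#2 (invocation 3): nothing precedes it; P0's component alone gives (1, 0)
merge at #4 (invoked 6): VC(#1)=(0, 1), own-thread bump on P1 → (0, 2)
merge at #5 (invoked 8): VC(#4)=(0, 2), own-thread bump on P1 → (0, 3)
merge at #6 (invoked 10): VC(#5)=(0, 3), own-thread bump on P1 → (0, 4)
merge at #7 (invoked 12): VC(#6)=(0, 4), own-thread bump on P1 → (0, 5)
merge at #3 (invoked 5): VC(#2)=(1, 0), VC(#5)=(0, 3), own-thread bump on P0 → (2, 3)
target: VC(#3) = (2, 3)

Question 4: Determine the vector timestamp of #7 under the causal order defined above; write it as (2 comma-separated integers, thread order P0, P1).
(0, 5)

root op #1, invoked 1: fresh clock plus P1's own tick → (0, 1)
root op #2, invoked 3: fresh clock plus P0's own tick → (1, 0)
from VC(#1)=(0, 1), #4 (invoked 6) maxes components and bumps P1 → (0, 2)
from VC(#4)=(0, 2), #5 (invoked 8) maxes components and bumps P1 → (0, 3)
from VC(#5)=(0, 3), #6 (invoked 10) maxes components and bumps P1 → (0, 4)
from VC(#6)=(0, 4), #7 (invoked 12) maxes components and bumps P1 → (0, 5)
from VC(#2)=(1, 0), VC(#5)=(0, 3), #3 (invoked 5) maxes components and bumps P0 → (2, 3)
target: VC(#7) = (0, 5)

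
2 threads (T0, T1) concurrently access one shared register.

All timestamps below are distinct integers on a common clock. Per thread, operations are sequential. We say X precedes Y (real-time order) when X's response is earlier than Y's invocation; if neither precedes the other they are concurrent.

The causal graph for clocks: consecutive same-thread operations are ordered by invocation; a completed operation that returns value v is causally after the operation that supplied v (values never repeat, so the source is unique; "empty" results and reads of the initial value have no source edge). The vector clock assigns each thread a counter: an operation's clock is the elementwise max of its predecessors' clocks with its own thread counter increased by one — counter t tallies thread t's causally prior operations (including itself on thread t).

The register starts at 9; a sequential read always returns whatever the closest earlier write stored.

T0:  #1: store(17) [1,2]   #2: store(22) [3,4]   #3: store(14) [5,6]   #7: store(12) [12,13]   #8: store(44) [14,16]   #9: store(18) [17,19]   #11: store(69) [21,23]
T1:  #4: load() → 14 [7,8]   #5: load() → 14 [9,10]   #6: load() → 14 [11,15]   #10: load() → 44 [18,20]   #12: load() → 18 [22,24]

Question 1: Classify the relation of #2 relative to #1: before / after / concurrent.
after

#2 spans [3,4], #1 spans [1,2]
resp(#1)=2 < inv(#2)=3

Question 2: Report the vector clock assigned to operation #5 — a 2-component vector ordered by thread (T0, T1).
(3, 2)

invoked at 1, #1 has no predecessors; its own T0 bump gives (1, 0)
VC(#2, invoked at 3): max of VC(#1)=(1, 0), then +1 on thread T0 → (2, 0)
VC(#3, invoked at 5): max of VC(#2)=(2, 0), then +1 on thread T0 → (3, 0)
VC(#4, invoked at 7): max of VC(#3)=(3, 0), then +1 on thread T1 → (3, 1)
VC(#7, invoked at 12): max of VC(#3)=(3, 0), then +1 on thread T0 → (4, 0)
VC(#5, invoked at 9): max of VC(#3)=(3, 0), VC(#4)=(3, 1), then +1 on thread T1 → (3, 2)
VC(#8, invoked at 14): max of VC(#7)=(4, 0), then +1 on thread T0 → (5, 0)
VC(#6, invoked at 11): max of VC(#3)=(3, 0), VC(#5)=(3, 2), then +1 on thread T1 → (3, 3)
VC(#9, invoked at 17): max of VC(#8)=(5, 0), then +1 on thread T0 → (6, 0)
VC(#11, invoked at 21): max of VC(#9)=(6, 0), then +1 on thread T0 → (7, 0)
VC(#10, invoked at 18): max of VC(#6)=(3, 3), VC(#8)=(5, 0), then +1 on thread T1 → (5, 4)
VC(#12, invoked at 22): max of VC(#9)=(6, 0), VC(#10)=(5, 4), then +1 on thread T1 → (6, 5)
target: VC(#5) = (3, 2)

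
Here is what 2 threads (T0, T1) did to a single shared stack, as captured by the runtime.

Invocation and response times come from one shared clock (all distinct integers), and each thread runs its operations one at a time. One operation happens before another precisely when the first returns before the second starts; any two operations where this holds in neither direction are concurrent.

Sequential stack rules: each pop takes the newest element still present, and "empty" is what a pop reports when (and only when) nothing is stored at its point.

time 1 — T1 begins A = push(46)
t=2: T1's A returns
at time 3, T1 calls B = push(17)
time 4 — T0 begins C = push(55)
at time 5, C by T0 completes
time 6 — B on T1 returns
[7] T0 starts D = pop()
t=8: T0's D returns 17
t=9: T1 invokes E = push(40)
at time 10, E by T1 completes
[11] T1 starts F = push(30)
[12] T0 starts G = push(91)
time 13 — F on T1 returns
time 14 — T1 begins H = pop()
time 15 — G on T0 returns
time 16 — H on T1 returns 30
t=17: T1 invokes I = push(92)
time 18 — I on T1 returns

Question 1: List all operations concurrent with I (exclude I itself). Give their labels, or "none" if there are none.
concurrent with I ([17,18]): every op whose interval crosses 17..18
A [1,2]: before
B [3,6]: before
C [4,5]: before
D [7,8]: before
E [9,10]: before
F [11,13]: before
G [12,15]: before
H [14,16]: before

none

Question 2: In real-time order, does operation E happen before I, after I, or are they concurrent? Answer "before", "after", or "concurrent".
E spans [9,10], I spans [17,18]
resp(E)=10 < inv(I)=17

before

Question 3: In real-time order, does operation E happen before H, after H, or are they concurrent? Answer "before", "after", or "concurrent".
E spans [9,10], H spans [14,16]
resp(E)=10 < inv(H)=14

before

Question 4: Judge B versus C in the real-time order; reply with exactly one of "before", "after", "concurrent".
B spans [3,6], C spans [4,5]
the intervals overlap in both directions

concurrent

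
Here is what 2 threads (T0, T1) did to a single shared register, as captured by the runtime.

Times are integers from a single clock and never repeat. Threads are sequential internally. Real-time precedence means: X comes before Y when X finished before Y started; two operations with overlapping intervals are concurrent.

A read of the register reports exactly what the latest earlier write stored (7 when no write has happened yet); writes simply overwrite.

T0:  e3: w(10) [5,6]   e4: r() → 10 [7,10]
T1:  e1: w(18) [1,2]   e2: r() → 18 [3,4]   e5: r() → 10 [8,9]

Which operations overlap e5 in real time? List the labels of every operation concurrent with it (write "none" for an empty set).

e4

concurrent with e5 ([8,9]): every op whose interval crosses 8..9
e1 [1,2]: before
e2 [3,4]: before
e3 [5,6]: before
e4 [7,10]: concurrent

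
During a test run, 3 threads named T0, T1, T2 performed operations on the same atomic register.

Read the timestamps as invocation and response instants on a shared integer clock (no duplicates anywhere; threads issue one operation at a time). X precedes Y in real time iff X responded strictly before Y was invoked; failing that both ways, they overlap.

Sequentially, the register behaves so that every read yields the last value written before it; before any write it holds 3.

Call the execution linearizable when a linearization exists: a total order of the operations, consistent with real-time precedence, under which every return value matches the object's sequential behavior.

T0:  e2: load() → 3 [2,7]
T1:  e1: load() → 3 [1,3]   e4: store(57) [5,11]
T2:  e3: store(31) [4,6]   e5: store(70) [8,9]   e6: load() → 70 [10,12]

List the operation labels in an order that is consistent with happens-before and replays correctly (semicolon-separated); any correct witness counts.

e1; e2; e3; e4; e5; e6

after step 1 (e1 load() → 3): value 3
after step 2 (e2 load() → 3): value 3
after step 3 (e3 store(31)): value 31
after step 4 (e4 store(57)): value 57
after step 5 (e5 store(70)): value 70
after step 6 (e6 load() → 70): value 70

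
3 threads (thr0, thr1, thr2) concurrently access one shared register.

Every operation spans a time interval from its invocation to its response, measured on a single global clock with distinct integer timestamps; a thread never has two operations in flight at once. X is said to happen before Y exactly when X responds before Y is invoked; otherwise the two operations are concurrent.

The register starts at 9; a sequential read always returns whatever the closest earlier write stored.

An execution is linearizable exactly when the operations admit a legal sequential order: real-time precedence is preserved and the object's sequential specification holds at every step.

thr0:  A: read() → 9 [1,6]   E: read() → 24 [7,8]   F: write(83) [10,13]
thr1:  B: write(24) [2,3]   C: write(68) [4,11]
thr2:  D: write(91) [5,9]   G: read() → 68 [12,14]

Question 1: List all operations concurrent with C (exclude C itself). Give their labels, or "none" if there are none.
overlap test against C [4,11]: concurrent iff the interval meets 4..11
A [1,6]: concurrent
B [2,3]: before
D [5,9]: concurrent
E [7,8]: concurrent
F [10,13]: concurrent
G [12,14]: after

A, D, E, F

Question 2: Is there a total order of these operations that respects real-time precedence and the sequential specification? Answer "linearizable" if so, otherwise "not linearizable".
witness order: A, B, E, D, C, G, F
step 1: A read() → 9 — value 9
step 2: B write(24) — value 24
step 3: E read() → 24 — value 24
step 4: D write(91) — value 91
step 5: C write(68) — value 68
step 6: G read() → 68 — value 68
step 7: F write(83) — value 83

linearizable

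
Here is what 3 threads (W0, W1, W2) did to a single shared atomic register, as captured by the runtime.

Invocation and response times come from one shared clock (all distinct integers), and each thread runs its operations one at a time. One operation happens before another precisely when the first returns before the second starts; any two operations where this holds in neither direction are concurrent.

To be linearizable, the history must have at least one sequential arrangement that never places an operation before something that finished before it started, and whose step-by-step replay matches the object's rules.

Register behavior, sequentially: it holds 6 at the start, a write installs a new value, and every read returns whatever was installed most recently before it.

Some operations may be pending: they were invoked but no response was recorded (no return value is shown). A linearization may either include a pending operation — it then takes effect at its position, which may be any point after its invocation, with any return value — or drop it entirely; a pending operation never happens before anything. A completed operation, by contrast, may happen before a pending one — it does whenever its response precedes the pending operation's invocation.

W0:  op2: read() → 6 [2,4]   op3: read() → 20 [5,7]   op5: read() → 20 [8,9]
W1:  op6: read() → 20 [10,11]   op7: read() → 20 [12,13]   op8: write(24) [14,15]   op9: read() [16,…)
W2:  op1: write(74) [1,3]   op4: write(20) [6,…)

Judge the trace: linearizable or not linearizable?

witness order: op2, op1, op4, op3, op5, op6, op7, op8
step 1: op2 read() → 6 — value 6
step 2: op1 write(74) — value 74
step 3: op4 write(20) (pending, included) — value 20
step 4: op3 read() → 20 — value 20
step 5: op5 read() → 20 — value 20
step 6: op6 read() → 20 — value 20
step 7: op7 read() → 20 — value 20
step 8: op8 write(24) — value 24

linearizable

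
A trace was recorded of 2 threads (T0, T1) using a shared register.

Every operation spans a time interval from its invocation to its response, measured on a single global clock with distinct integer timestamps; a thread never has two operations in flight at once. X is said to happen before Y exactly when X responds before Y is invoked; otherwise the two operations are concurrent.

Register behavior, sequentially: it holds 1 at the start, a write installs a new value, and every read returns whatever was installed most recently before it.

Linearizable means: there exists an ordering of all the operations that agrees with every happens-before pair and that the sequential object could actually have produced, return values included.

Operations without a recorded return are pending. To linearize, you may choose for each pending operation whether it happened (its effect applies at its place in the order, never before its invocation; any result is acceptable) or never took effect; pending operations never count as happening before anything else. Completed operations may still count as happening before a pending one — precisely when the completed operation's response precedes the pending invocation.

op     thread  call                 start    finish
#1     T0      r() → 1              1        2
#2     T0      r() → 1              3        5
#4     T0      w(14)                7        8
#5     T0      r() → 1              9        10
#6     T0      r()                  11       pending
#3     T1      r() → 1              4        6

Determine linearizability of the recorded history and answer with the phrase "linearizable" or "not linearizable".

not linearizable

the violation lands at event 10, #5's response at time 10: events 1..9 linearize, events 1..10 do not
5 completed operations, 2 real-time-consistent orders — every register replay fails
e.g. #1, #2, #3, #4, #5: illegal at step 5, since #5 r() → 1 cannot apply there
e.g. #1, #3, #2, #4, #5: illegal at step 5, since #5 r() → 1 cannot apply there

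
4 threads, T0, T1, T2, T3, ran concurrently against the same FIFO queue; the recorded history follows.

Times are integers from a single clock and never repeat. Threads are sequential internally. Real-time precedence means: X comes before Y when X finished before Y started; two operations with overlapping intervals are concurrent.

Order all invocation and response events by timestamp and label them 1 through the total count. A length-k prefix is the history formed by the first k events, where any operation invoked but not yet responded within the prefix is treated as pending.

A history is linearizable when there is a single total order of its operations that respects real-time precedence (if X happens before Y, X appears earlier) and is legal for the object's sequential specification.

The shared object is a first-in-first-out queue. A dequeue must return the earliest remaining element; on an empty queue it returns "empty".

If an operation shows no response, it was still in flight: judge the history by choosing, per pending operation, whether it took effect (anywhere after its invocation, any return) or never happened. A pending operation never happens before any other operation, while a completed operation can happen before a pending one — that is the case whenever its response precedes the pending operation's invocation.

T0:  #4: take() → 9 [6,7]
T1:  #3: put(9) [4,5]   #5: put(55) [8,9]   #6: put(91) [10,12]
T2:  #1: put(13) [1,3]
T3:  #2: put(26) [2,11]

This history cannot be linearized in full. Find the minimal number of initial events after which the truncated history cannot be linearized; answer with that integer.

a valid linearization of events 1..6 exists, for instance #1, #2, #3:
after step 1 (#1 put(13)): queue <13>
after step 2 (#2 put(26) (pending, included)): queue <13,26>
after step 3 (#3 put(9)): queue <13,26,9>
at event 7 (#4's time-7 response) nothing linearizes any more
including or dropping the 1 pending operation (#2) in any combination fails
sample order #1, #3, #4 (pending dropped) stalls at step 3 — #4 take() → 9 has no legal effect

7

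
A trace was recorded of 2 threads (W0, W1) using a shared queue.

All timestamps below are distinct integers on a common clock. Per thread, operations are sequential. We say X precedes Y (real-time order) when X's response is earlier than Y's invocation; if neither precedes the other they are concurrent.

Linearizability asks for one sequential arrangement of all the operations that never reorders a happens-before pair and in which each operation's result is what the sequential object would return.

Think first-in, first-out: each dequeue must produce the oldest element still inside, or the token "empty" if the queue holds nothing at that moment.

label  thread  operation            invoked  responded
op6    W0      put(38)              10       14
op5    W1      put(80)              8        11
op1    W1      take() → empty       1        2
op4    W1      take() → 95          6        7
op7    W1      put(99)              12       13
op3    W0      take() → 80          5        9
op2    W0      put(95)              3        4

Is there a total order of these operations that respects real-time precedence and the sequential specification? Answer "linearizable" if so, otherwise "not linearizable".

linearizable

witness order: op1, op2, op4, op5, op3, op6, op7
after step 1 (op1 take() → empty): queue <>
after step 2 (op2 put(95)): queue <95>
after step 3 (op4 take() → 95): queue <>
after step 4 (op5 put(80)): queue <80>
after step 5 (op3 take() → 80): queue <>
after step 6 (op6 put(38)): queue <38>
after step 7 (op7 put(99)): queue <38,99>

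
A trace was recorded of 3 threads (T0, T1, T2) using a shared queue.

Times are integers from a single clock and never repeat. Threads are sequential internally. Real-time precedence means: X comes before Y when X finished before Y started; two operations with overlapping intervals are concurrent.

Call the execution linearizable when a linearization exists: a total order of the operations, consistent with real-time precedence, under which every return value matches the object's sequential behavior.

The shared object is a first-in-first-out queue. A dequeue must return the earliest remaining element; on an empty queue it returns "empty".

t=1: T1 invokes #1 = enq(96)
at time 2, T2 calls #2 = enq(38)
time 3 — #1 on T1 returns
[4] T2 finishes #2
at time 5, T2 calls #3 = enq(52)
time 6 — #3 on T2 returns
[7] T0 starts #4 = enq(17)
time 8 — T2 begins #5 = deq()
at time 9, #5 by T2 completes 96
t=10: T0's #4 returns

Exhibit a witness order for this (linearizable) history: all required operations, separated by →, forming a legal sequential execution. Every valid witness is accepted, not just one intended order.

#1 → #2 → #3 → #4 → #5

1. #1 enq(96), leaving queue <96>
2. #2 enq(38), leaving queue <96,38>
3. #3 enq(52), leaving queue <96,38,52>
4. #4 enq(17), leaving queue <96,38,52,17>
5. #5 deq() → 96, leaving queue <38,52,17>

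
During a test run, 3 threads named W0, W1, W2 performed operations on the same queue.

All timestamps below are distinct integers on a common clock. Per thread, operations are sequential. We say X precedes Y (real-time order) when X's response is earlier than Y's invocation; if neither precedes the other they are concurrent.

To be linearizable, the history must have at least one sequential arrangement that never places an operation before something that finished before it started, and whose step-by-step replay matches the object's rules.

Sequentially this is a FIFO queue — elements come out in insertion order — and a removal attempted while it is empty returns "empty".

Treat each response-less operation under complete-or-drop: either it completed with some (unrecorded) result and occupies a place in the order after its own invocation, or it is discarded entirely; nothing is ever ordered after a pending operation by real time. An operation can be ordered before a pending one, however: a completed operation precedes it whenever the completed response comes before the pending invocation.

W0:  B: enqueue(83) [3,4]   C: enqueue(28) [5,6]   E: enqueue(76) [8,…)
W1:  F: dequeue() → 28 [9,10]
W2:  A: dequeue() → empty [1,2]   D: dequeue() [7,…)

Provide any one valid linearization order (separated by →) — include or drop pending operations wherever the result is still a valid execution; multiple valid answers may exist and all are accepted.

step 1: A dequeue() → empty — queue <>
step 2: B enqueue(83) — queue <83>
step 3: C enqueue(28) — queue <83,28>
step 4: D dequeue() (pending, included) — queue <28>
step 5: E enqueue(76) (pending, included) — queue <28,76>
step 6: F dequeue() → 28 — queue <76>

A → B → C → D → E → F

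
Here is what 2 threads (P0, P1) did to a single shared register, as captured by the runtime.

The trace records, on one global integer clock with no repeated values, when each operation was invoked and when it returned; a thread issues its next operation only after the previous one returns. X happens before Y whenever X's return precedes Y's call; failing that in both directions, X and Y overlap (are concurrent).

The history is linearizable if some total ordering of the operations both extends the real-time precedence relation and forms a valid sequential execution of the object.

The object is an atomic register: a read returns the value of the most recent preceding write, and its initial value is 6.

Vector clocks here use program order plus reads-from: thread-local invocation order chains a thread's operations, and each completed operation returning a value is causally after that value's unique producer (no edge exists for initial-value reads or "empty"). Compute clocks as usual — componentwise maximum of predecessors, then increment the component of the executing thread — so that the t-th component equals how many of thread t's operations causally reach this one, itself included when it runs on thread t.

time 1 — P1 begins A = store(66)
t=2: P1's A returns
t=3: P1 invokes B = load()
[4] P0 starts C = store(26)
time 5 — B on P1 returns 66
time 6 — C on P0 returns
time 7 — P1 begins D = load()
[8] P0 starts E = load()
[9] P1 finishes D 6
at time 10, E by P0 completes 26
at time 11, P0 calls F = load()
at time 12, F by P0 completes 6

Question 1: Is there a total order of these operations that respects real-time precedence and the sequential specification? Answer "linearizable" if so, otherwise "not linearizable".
cut after 8 events: linearizable; cut after 9 events (D responds, time 9): not linearizable
all 2 real-time-respecting orders fail — 4 completed register operations, no legal replay
every completion of the 1 pending operation (E) was checked; none linearizes
for example A, B, C, D (pending dropped) fails at step 4: D load() → 6 is not legal there
for example A, C, B, D (pending dropped) fails at step 3: B load() → 66 is not legal there

not linearizable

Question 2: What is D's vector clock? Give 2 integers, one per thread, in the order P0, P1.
Answer: (0, 3)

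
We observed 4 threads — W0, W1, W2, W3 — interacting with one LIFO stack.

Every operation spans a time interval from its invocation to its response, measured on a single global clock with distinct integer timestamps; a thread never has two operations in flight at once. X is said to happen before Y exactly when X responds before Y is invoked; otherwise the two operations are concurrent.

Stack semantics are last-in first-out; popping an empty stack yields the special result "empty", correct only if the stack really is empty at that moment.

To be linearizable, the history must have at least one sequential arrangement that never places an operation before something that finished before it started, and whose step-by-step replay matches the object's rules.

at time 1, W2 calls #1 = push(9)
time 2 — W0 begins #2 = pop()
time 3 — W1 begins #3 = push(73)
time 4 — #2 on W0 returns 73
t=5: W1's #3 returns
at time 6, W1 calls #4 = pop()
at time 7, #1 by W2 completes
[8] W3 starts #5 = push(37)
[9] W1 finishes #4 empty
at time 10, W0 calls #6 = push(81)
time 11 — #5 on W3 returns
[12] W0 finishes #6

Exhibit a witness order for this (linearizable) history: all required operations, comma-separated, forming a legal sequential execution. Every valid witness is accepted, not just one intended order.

after step 1 (#3 push(73)): stack <73>
after step 2 (#2 pop() → 73): stack <>
after step 3 (#4 pop() → empty): stack <>
after step 4 (#1 push(9)): stack <9>
after step 5 (#5 push(37)): stack <9,37>
after step 6 (#6 push(81)): stack <9,37,81>

#3, #2, #4, #1, #5, #6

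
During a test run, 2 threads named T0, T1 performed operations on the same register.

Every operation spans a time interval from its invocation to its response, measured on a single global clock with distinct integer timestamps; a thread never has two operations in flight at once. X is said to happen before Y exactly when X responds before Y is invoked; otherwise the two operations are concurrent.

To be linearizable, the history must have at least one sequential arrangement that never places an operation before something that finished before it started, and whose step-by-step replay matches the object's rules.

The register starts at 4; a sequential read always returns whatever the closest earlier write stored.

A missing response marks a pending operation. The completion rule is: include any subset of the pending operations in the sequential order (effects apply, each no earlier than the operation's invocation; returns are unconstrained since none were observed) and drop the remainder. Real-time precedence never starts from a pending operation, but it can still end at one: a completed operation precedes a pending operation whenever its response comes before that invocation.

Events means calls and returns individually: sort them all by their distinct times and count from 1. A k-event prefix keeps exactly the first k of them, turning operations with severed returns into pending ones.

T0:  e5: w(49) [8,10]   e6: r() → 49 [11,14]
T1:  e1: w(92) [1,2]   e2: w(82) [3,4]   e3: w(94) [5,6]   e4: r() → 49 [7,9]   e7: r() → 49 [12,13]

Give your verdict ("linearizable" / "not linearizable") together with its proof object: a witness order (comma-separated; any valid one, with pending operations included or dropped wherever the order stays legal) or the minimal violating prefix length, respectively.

linearizable — witness: e1, e2, e3, e5, e4, e6, e7

1. e1 w(92), leaving value 92
2. e2 w(82), leaving value 82
3. e3 w(94), leaving value 94
4. e5 w(49), leaving value 49
5. e4 r() → 49, leaving value 49
6. e6 r() → 49, leaving value 49
7. e7 r() → 49, leaving value 49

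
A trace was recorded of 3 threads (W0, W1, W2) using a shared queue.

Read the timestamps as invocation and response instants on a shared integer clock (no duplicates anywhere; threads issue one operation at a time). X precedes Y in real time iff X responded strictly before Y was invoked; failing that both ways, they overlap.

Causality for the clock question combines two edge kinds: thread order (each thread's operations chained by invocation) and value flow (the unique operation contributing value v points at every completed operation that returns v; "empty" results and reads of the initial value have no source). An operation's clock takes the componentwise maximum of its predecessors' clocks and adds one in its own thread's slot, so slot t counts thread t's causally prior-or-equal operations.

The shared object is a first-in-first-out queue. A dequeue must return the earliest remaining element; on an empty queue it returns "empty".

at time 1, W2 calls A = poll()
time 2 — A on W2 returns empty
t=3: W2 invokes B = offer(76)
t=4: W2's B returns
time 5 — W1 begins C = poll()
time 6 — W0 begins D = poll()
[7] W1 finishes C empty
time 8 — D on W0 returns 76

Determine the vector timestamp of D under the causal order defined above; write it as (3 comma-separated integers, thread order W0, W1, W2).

(1, 0, 2)

no predecessors for A (invoked 1): W2 increments from zero → (0, 0, 1)
no predecessors for C (invoked 5): W1 increments from zero → (0, 1, 0)
from VC(A)=(0, 0, 1), B (invoked 3) maxes components and bumps W2 → (0, 0, 2)
from VC(B)=(0, 0, 2), D (invoked 6) maxes components and bumps W0 → (1, 0, 2)
target: VC(D) = (1, 0, 2)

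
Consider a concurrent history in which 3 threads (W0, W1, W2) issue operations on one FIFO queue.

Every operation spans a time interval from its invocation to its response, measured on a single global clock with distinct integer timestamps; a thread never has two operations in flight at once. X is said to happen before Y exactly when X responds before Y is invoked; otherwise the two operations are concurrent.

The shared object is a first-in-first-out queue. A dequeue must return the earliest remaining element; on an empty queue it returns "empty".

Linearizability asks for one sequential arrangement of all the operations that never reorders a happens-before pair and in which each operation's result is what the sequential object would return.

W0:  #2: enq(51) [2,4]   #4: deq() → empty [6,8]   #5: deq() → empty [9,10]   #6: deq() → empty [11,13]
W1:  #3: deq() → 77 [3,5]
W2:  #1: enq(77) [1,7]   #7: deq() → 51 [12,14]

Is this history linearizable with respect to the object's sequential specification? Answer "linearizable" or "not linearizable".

not linearizable

through event 7 a valid linearization exists; event 8 (#4 responding at time 8) ends that
checked exhaustively: 8 real-time-consistent orders of 4 completed operations, zero legal FIFO queue replays
sample order #1, #2, #3, #4 stalls at step 4 — #4 deq() → empty has no legal effect
sample order #1, #3, #2, #4 stalls at step 4 — #4 deq() → empty has no legal effect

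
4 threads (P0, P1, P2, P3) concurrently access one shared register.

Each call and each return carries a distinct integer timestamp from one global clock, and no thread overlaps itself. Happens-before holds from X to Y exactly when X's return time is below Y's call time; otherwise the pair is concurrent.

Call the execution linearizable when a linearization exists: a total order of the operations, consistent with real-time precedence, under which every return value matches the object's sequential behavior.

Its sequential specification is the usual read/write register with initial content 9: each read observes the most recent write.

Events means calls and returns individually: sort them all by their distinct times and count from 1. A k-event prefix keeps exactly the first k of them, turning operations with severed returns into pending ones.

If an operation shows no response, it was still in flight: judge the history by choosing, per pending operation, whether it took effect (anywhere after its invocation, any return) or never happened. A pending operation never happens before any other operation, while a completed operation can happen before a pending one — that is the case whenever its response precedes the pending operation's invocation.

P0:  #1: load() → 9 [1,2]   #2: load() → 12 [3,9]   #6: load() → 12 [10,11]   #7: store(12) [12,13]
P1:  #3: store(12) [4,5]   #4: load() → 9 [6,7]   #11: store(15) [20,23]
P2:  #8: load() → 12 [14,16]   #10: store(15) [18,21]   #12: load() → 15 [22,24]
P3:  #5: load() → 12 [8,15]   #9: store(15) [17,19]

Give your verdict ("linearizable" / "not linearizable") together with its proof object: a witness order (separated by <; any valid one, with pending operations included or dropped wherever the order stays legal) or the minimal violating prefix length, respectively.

not linearizable — minimal violating prefix: 7 events

cut after 6 events: linearizable; cut after 7 events (#4 responds, time 7): not linearizable
exhaustive check: the 3 completed register ops admit one real-time order; illegal
no completion choice of the 1 pending operation (#2) rescues it — every subset was tried
for example #1, #3, #4 (pending dropped) fails at step 3: #4 load() → 9 is not legal there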